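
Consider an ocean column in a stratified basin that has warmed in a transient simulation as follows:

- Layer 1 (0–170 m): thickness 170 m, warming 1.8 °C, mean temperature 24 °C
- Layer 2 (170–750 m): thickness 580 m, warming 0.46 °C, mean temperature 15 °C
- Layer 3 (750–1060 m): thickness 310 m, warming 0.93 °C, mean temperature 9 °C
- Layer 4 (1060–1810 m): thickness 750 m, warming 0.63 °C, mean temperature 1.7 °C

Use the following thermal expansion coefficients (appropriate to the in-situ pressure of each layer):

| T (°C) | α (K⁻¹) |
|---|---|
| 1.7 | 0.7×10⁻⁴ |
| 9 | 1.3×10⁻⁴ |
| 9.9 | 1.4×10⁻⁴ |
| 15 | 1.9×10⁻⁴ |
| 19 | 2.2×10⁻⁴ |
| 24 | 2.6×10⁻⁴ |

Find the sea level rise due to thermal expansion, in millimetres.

Layer 1 at 24 °C → α = 2.6×10⁻⁴ K⁻¹
Layer 2 at 15 °C → α = 1.9×10⁻⁴ K⁻¹
Layer 3 at 9 °C → α = 1.3×10⁻⁴ K⁻¹
Layer 4 at 1.7 °C → α = 0.7×10⁻⁴ K⁻¹
0–170 m: 2.6×10⁻⁴ × 1.8 × 170 = 0.07956 m
170–750 m: 580 × 1.9×10⁻⁴ × 0.46 = 0.050692 m
Layer 3: 0.93 × 310 × 1.3×10⁻⁴ = 0.037479 m
Layer 4: 750 × 0.63 × 0.7×10⁻⁴ = 0.033075 m
Δh = 0.07956 + 0.050692 + 0.037479 + 0.033075 = 0.200806 m

201 mm of thermosteric rise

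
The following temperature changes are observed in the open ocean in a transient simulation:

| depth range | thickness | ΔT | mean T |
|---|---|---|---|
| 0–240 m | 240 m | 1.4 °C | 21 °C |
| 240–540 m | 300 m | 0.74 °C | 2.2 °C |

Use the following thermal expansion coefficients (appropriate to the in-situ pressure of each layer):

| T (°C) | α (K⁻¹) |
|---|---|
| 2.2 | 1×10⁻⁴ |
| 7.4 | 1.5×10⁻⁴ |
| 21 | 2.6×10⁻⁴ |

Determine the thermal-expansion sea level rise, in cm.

about 11.0 cm

Layer 1 at 21 °C → α = 2.6×10⁻⁴ K⁻¹
Layer 2 at 2.2 °C → α = 1×10⁻⁴ K⁻¹
0–240 m: 240 × 2.6×10⁻⁴ × 1.4 = 0.08736 m
Layer 2: 0.74 × 300 × 1×10⁻⁴ = 0.02220 m
Δh = 0.08736 + 0.02220 = 0.10956 m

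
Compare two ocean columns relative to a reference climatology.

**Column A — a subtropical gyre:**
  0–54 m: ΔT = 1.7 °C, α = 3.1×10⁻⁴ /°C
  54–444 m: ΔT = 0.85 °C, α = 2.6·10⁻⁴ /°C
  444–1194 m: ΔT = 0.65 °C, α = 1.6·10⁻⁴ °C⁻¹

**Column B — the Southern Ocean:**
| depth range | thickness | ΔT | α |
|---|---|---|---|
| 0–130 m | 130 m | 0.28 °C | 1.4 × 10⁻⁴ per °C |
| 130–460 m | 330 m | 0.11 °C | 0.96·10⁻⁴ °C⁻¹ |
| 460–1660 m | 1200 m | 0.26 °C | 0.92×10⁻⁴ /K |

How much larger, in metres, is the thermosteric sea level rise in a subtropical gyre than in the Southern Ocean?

Δh_A − Δh_B ≈ 0.155 m

A 0–54 m: 54 × 1.7 × 3.1×10⁻⁴ = 0.028458 m
A 0.85 × 2.6×10⁻⁴ × 390 = 0.08619 m
A 444–1194 m: 1.6×10⁻⁴ × 0.65 × 750 = 0.07800 m
A total: 0.192648 m
B 1.4×10⁻⁴ × 0.28 × 130 = 0.005096 m
B Layer 2: 0.96×10⁻⁴ × 0.11 × 330 = 0.0034848 m
B 460–1660 m: 0.26 × 0.92×10⁻⁴ × 1200 = 0.028704 m
B total: 0.0372848 m
Difference: 0.192648 − 0.0372848 = 0.1553632 m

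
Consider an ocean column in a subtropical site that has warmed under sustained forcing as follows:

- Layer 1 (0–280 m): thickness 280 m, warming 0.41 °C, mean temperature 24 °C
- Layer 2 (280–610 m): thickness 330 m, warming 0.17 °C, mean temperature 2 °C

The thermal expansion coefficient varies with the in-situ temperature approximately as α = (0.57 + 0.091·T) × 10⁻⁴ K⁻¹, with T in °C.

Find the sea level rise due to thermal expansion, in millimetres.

Layer 1: α = (0.57 + 0.091×24)×10⁻⁴ = 2.754×10⁻⁴ K⁻¹
Layer 2: α = (0.57 + 0.091×2)×10⁻⁴ = 0.752×10⁻⁴ K⁻¹
Layer 1: 280 × 0.41 × 2.754×10⁻⁴ = 0.03161592 m
Layer 2: 0.752×10⁻⁴ × 330 × 0.17 = 0.00421872 m
Δh = 0.03161592 + 0.00421872 = 0.03583464 m ≈ 36 mm

36 mm of thermosteric rise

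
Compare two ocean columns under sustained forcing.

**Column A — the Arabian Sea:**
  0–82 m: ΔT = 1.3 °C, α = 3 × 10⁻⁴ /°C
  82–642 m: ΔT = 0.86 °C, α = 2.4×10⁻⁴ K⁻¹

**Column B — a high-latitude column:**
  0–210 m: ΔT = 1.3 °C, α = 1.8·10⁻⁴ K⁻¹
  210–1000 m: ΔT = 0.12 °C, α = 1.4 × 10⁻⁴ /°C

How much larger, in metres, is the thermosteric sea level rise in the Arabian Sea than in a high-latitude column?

0.0852 m

A Layer 1: 1.3 × 3×10⁻⁴ × 82 = 0.03198 m
A 560 × 0.86 × 2.4×10⁻⁴ = 0.115584 m
A total: 0.147564 m
B Layer 1: 210 × 1.3 × 1.8×10⁻⁴ = 0.04914 m
B Layer 2: 790 × 0.12 × 1.4×10⁻⁴ = 0.013272 m
B total: 0.062412 m
Difference: 0.147564 − 0.062412 = 0.085152 m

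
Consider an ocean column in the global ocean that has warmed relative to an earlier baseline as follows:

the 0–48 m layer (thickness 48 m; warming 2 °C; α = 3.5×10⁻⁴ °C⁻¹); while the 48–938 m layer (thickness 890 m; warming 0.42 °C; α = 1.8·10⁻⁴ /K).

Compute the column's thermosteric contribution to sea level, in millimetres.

3.5×10⁻⁴ × 48 × 2 = 0.03360 m
48–938 m: 890 × 0.42 × 1.8×10⁻⁴ = 0.067284 m
Δh = 0.03360 + 0.067284 = 0.100884 m

101 mm of thermosteric rise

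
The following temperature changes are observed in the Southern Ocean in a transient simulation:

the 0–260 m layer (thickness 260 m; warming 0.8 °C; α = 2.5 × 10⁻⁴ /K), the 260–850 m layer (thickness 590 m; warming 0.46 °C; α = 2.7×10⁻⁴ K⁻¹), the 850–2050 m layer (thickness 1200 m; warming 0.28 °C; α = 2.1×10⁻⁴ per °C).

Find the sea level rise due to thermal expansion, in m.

Δh ≈ 0.196 m

260 × 0.8 × 2.5×10⁻⁴ = 0.05200 m
2.7×10⁻⁴ × 0.46 × 590 = 0.073278 m
Layer 3: 1200 × 0.28 × 2.1×10⁻⁴ = 0.07056 m
Δh = 0.05200 + 0.073278 + 0.07056 = 0.195838 m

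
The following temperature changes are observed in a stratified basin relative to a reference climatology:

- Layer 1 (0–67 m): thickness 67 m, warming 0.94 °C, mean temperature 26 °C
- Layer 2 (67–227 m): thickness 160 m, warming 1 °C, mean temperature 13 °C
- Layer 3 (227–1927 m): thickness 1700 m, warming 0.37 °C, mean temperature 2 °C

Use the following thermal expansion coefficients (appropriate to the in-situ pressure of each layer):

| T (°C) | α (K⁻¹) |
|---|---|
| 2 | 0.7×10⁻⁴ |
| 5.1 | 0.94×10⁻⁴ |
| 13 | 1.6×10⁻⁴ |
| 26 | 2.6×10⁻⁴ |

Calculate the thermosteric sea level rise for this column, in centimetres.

8.6 cm of thermosteric rise

Layer 1 at 26 °C → α = 2.6×10⁻⁴ K⁻¹
Layer 2 at 13 °C → α = 1.6×10⁻⁴ K⁻¹
Layer 3 at 2 °C → α = 0.7×10⁻⁴ K⁻¹
Layer 1: 67 × 2.6×10⁻⁴ × 0.94 = 0.0163748 m
Layer 2: 1.6×10⁻⁴ × 1 × 160 = 0.02560 m
Layer 3: 0.7×10⁻⁴ × 0.37 × 1700 = 0.04403 m
Δh = 0.0163748 + 0.02560 + 0.04403 = 0.0860048 m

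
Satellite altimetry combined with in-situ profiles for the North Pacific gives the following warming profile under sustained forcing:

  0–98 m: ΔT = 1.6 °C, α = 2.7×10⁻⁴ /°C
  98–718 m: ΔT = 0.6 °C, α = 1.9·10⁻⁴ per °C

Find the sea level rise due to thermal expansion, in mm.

0–98 m: 98 × 2.7×10⁻⁴ × 1.6 = 0.042336 m
98–718 m: 620 × 0.6 × 1.9×10⁻⁴ = 0.07068 m
Δh = 0.042336 + 0.07068 = 0.113016 m ≈ 113 mm

113 mm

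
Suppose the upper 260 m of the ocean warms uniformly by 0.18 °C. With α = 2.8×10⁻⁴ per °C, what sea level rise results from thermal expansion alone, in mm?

about 13.1 mm

Δh = αΔT·H = 2.8×10⁻⁴ × 0.18 × 260 = 0.013104 m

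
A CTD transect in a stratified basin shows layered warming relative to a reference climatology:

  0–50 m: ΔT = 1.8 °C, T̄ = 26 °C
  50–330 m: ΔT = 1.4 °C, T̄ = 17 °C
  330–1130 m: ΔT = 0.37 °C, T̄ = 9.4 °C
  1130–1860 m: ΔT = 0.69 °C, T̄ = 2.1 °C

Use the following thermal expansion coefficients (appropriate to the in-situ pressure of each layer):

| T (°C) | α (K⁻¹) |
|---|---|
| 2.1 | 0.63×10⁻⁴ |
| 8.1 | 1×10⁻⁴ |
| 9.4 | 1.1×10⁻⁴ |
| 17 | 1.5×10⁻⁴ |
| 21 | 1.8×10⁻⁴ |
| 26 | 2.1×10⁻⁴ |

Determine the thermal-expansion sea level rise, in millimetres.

Layer 1 at 26 °C → α = 2.1×10⁻⁴ K⁻¹
Layer 2 at 17 °C → α = 1.5×10⁻⁴ K⁻¹
Layer 3 at 9.4 °C → α = 1.1×10⁻⁴ K⁻¹
Layer 4 at 2.1 °C → α = 0.63×10⁻⁴ K⁻¹
1.8 × 50 × 2.1×10⁻⁴ = 0.01890 m
1.5×10⁻⁴ × 280 × 1.4 = 0.05880 m
330–1130 m: 800 × 1.1×10⁻⁴ × 0.37 = 0.03256 m
1130–1860 m: 0.63×10⁻⁴ × 730 × 0.69 = 0.0317331 m
Δh = 0.01890 + 0.05880 + 0.03256 + 0.0317331 = 0.1419931 m

140 mm of thermosteric rise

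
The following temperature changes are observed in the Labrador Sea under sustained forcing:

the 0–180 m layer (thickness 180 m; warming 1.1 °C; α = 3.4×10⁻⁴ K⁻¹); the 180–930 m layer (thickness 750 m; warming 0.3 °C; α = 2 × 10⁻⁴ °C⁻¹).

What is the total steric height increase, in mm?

Layer 1: 3.4×10⁻⁴ × 1.1 × 180 = 0.06732 m
180–930 m: 750 × 2×10⁻⁴ × 0.3 = 0.04500 m
Δh = 0.06732 + 0.04500 = 0.11232 m ≈ 110 mm

Δh ≈ 110 mm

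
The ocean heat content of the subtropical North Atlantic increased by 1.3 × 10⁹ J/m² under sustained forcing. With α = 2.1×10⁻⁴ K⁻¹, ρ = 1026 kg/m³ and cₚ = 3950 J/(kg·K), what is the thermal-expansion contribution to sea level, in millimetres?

Δh = αQ/(ρcₚ) = 2.1×10⁻⁴ × 1.3×10⁹ / (1026 × 3950) ≈ 0.067362 m

Δh ≈ 67.4 mm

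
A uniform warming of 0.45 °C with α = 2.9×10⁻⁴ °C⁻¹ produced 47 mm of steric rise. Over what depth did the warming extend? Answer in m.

H = Δh/(αΔT) = 0.047 / (2.9×10⁻⁴ × 0.45) ≈ 360.2 m

about 360 m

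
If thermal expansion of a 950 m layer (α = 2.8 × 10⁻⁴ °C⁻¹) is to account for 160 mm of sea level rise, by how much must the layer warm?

0.602 K

ΔT = Δh/(αH) = 0.16 / (2.8×10⁻⁴ × 950) ≈ 0.6015 K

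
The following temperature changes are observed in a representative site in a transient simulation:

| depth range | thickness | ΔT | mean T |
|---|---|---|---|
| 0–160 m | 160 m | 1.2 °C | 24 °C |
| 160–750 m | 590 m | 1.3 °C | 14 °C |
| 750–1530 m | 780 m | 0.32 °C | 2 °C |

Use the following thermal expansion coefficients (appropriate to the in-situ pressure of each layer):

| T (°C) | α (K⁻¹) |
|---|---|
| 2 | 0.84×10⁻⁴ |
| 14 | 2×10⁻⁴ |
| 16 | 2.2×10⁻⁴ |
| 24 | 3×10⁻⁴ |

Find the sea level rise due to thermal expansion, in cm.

Δh ≈ 23 cm

Layer 1 at 24 °C → α = 3×10⁻⁴ K⁻¹
Layer 2 at 14 °C → α = 2×10⁻⁴ K⁻¹
Layer 3 at 2 °C → α = 0.84×10⁻⁴ K⁻¹
Layer 1: 160 × 1.2 × 3×10⁻⁴ = 0.05760 m
Layer 2: 2×10⁻⁴ × 1.3 × 590 = 0.15340 m
Layer 3: 0.32 × 0.84×10⁻⁴ × 780 = 0.0209664 m
Δh = 0.05760 + 0.15340 + 0.0209664 = 0.2319664 m ≈ 23 cm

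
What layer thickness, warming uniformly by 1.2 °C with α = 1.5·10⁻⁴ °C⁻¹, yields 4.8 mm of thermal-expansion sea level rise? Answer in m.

H ≈ 26.7 m

H = Δh/(αΔT) = 0.0048 / (1.5×10⁻⁴ × 1.2) ≈ 26.67 m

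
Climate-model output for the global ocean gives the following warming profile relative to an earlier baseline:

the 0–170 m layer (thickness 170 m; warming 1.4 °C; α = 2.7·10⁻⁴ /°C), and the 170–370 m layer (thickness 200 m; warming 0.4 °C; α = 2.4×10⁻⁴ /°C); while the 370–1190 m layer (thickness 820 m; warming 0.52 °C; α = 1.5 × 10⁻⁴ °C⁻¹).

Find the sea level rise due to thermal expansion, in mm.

150 mm of thermosteric rise

0–170 m: 170 × 2.7×10⁻⁴ × 1.4 = 0.06426 m
170–370 m: 200 × 0.4 × 2.4×10⁻⁴ = 0.01920 m
Layer 3: 0.52 × 1.5×10⁻⁴ × 820 = 0.06396 m
Δh = 0.06426 + 0.01920 + 0.06396 = 0.14742 m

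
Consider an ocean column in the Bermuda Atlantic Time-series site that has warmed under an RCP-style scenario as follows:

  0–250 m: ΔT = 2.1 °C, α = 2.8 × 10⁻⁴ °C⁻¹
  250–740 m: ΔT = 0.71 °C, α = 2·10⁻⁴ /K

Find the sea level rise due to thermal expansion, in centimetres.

22 cm

0–250 m: 250 × 2.8×10⁻⁴ × 2.1 = 0.14700 m
0.71 × 2×10⁻⁴ × 490 = 0.06958 m
Δh = 0.14700 + 0.06958 = 0.21658 m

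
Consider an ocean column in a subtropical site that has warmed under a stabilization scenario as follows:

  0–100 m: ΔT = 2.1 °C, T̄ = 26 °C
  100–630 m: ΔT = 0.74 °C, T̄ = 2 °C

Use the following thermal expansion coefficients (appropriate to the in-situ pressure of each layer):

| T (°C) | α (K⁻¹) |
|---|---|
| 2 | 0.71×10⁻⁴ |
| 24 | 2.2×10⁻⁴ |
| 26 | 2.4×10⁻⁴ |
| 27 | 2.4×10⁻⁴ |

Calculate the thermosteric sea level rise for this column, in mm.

Δh ≈ 78.2 mm

Layer 1 at 26 °C → α = 2.4×10⁻⁴ K⁻¹
Layer 2 at 2 °C → α = 0.71×10⁻⁴ K⁻¹
0–100 m: 2.4×10⁻⁴ × 100 × 2.1 = 0.05040 m
0.74 × 0.71×10⁻⁴ × 530 = 0.0278462 m
Δh = 0.05040 + 0.0278462 = 0.0782462 m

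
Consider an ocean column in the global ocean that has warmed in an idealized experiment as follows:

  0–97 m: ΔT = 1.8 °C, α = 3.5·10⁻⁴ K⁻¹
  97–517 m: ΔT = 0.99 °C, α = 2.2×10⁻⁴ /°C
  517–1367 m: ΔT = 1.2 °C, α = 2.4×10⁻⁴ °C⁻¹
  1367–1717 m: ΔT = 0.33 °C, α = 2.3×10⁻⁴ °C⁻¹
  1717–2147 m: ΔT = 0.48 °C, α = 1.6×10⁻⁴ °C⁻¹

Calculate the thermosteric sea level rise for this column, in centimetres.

Δh ≈ 45.7 cm

3.5×10⁻⁴ × 97 × 1.8 = 0.06111 m
97–517 m: 420 × 2.2×10⁻⁴ × 0.99 = 0.091476 m
Layer 3: 850 × 1.2 × 2.4×10⁻⁴ = 0.24480 m
2.3×10⁻⁴ × 350 × 0.33 = 0.026565 m
1717–2147 m: 1.6×10⁻⁴ × 0.48 × 430 = 0.033024 m
Δh = 0.06111 + 0.091476 + 0.24480 + 0.026565 + 0.033024 = 0.456975 m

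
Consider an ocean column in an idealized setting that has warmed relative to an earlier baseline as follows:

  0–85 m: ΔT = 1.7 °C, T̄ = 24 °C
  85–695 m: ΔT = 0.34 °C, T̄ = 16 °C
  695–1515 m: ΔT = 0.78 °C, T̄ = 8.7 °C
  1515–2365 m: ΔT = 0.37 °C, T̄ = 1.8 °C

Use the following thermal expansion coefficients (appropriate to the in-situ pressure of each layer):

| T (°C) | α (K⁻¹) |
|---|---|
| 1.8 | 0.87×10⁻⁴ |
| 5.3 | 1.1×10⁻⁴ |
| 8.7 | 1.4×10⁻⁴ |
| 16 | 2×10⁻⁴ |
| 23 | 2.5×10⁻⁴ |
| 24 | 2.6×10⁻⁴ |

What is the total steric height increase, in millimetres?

about 196 mm

Layer 1 at 24 °C → α = 2.6×10⁻⁴ K⁻¹
Layer 2 at 16 °C → α = 2×10⁻⁴ K⁻¹
Layer 3 at 8.7 °C → α = 1.4×10⁻⁴ K⁻¹
Layer 4 at 1.8 °C → α = 0.87×10⁻⁴ K⁻¹
Layer 1: 2.6×10⁻⁴ × 85 × 1.7 = 0.03757 m
2×10⁻⁴ × 0.34 × 610 = 0.04148 m
0.78 × 820 × 1.4×10⁻⁴ = 0.089544 m
850 × 0.37 × 0.87×10⁻⁴ = 0.0273615 m
Δh = 0.03757 + 0.04148 + 0.089544 + 0.0273615 = 0.1959555 m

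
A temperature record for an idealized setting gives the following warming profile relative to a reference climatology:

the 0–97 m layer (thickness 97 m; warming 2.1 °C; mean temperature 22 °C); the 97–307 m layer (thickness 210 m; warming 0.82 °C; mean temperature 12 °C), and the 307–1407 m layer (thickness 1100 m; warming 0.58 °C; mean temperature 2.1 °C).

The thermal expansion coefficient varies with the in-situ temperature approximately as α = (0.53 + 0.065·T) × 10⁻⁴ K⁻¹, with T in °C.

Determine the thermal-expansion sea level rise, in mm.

105 mm

Layer 1: α = (0.53 + 0.065×22)×10⁻⁴ = 1.96×10⁻⁴ K⁻¹
Layer 2: α = (0.53 + 0.065×12)×10⁻⁴ = 1.31×10⁻⁴ K⁻¹
Layer 3: α = (0.53 + 0.065×2.1)×10⁻⁴ = 0.6665×10⁻⁴ K⁻¹
2.1 × 97 × 1.96×10⁻⁴ = 0.0399252 m
Layer 2: 210 × 1.31×10⁻⁴ × 0.82 = 0.0225582 m
307–1407 m: 0.6665×10⁻⁴ × 1100 × 0.58 = 0.0425227 m
Δh = 0.0399252 + 0.0225582 + 0.0425227 = 0.1050061 m ≈ 105 mm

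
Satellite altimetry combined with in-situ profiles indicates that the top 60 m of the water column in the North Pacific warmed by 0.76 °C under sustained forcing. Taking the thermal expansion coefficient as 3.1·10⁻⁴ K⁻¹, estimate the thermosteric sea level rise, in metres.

0.014 m

Δh = αΔT·H = 3.1×10⁻⁴ × 0.76 × 60 = 0.014136 m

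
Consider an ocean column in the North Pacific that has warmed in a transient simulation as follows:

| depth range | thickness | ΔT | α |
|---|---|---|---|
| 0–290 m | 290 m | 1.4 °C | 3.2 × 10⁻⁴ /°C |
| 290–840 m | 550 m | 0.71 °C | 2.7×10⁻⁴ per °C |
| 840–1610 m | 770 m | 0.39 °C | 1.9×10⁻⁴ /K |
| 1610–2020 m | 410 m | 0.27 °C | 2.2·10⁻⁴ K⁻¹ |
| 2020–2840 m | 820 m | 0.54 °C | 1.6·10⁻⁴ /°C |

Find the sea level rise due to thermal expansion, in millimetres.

Δh ≈ 390 mm

Layer 1: 3.2×10⁻⁴ × 290 × 1.4 = 0.12992 m
0.71 × 550 × 2.7×10⁻⁴ = 0.105435 m
770 × 1.9×10⁻⁴ × 0.39 = 0.057057 m
1610–2020 m: 0.27 × 410 × 2.2×10⁻⁴ = 0.024354 m
2020–2840 m: 1.6×10⁻⁴ × 820 × 0.54 = 0.070848 m
Δh = 0.12992 + 0.105435 + 0.057057 + 0.024354 + 0.070848 = 0.387614 m ≈ 390 mm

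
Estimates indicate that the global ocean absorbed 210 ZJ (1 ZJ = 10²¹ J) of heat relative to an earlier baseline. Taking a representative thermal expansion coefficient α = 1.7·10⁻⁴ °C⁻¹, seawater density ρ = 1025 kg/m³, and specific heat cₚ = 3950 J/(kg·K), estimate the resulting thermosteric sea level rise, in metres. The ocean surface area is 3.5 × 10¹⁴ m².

Δh ≈ 0.025 m

Per unit area: Q = 210×10²¹ / (3.5×10¹⁴) = 6×10⁸ J/m²
Δh = αQ/(ρcₚ) = 1.7×10⁻⁴ × 6×10⁸ / (1025 × 3950) ≈ 0.025193 m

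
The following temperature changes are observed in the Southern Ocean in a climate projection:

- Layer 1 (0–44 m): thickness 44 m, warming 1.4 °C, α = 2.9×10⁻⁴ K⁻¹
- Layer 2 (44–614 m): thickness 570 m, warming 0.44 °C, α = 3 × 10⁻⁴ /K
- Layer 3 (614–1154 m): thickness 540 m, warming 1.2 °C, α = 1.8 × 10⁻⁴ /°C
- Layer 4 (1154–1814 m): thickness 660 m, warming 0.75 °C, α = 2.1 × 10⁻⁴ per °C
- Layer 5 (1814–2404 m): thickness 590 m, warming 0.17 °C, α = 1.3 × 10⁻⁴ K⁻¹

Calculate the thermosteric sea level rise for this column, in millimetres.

2.9×10⁻⁴ × 1.4 × 44 = 0.017864 m
44–614 m: 3×10⁻⁴ × 570 × 0.44 = 0.07524 m
Layer 3: 540 × 1.8×10⁻⁴ × 1.2 = 0.11664 m
660 × 2.1×10⁻⁴ × 0.75 = 0.10395 m
1814–2404 m: 590 × 1.3×10⁻⁴ × 0.17 = 0.013039 m
Δh = 0.017864 + 0.07524 + 0.11664 + 0.10395 + 0.013039 = 0.326733 m

327 mm of thermosteric rise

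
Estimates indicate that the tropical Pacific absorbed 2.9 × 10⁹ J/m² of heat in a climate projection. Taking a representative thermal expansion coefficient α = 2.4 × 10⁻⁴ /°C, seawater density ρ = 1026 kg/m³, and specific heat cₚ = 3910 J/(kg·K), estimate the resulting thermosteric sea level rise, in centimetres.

Δh = αQ/(ρcₚ) = 2.4×10⁻⁴ × 2.9×10⁹ / (1026 × 3910) ≈ 0.17349 m

17 cm of thermosteric rise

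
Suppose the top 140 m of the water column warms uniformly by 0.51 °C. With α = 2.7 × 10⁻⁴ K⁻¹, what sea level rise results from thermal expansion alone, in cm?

Δh = αΔT·H = 2.7×10⁻⁴ × 0.51 × 140 = 0.019278 m

Δh = 1.93 cm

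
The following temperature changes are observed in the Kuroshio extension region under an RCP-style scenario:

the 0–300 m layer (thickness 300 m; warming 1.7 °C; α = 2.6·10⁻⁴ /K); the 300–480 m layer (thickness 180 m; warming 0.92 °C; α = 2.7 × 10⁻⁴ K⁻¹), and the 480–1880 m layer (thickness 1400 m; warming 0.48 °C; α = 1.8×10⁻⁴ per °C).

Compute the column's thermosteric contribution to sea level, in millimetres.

about 298 mm

300 × 1.7 × 2.6×10⁻⁴ = 0.13260 m
300–480 m: 0.92 × 2.7×10⁻⁴ × 180 = 0.044712 m
480–1880 m: 0.48 × 1.8×10⁻⁴ × 1400 = 0.12096 m
Δh = 0.13260 + 0.044712 + 0.12096 = 0.298272 m ≈ 298 mm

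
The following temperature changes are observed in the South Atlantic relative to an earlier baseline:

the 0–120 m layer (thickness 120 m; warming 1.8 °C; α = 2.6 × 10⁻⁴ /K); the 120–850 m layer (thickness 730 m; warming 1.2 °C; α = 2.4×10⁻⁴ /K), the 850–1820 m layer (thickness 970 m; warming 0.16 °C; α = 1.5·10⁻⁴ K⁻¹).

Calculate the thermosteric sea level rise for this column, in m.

0–120 m: 120 × 2.6×10⁻⁴ × 1.8 = 0.05616 m
120–850 m: 730 × 1.2 × 2.4×10⁻⁴ = 0.21024 m
850–1820 m: 970 × 1.5×10⁻⁴ × 0.16 = 0.02328 m
Δh = 0.05616 + 0.21024 + 0.02328 = 0.28968 m ≈ 0.290 m

about 0.290 m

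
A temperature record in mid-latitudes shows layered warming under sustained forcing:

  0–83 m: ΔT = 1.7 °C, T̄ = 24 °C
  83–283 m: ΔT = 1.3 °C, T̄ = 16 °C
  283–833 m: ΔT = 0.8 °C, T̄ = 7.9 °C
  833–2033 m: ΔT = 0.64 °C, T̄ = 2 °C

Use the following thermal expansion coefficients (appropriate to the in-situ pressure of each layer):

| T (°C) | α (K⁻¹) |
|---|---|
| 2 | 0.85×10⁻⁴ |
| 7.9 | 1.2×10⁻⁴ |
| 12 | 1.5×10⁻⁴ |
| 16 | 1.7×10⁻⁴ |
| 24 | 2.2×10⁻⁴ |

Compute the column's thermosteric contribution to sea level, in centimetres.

Layer 1 at 24 °C → α = 2.2×10⁻⁴ K⁻¹
Layer 2 at 16 °C → α = 1.7×10⁻⁴ K⁻¹
Layer 3 at 7.9 °C → α = 1.2×10⁻⁴ K⁻¹
Layer 4 at 2 °C → α = 0.85×10⁻⁴ K⁻¹
0–83 m: 2.2×10⁻⁴ × 83 × 1.7 = 0.031042 m
Layer 2: 1.3 × 200 × 1.7×10⁻⁴ = 0.04420 m
550 × 1.2×10⁻⁴ × 0.8 = 0.05280 m
Layer 4: 0.85×10⁻⁴ × 0.64 × 1200 = 0.06528 m
Δh = 0.031042 + 0.04420 + 0.05280 + 0.06528 = 0.193322 m

Δh ≈ 19.3 cm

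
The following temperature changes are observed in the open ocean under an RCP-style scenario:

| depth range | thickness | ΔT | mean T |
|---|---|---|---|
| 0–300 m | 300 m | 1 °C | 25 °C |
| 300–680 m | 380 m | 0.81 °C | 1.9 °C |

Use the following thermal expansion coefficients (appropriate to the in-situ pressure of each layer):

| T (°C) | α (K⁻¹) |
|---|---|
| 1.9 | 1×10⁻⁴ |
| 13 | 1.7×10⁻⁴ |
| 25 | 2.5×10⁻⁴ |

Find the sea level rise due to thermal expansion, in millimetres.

Layer 1 at 25 °C → α = 2.5×10⁻⁴ K⁻¹
Layer 2 at 1.9 °C → α = 1×10⁻⁴ K⁻¹
Layer 1: 1 × 300 × 2.5×10⁻⁴ = 0.07500 m
1×10⁻⁴ × 380 × 0.81 = 0.03078 m
Δh = 0.07500 + 0.03078 = 0.10578 m

106 mm of thermosteric rise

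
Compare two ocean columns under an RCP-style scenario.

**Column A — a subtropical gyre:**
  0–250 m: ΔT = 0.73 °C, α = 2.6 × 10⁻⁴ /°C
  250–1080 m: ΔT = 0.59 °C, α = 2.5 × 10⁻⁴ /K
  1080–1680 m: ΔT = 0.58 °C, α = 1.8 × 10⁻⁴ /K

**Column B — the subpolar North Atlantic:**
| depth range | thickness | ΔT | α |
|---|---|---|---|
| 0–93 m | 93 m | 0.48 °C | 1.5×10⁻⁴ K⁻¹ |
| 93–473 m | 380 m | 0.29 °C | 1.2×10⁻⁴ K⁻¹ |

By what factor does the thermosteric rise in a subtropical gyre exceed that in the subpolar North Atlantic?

≈ 11.7×

A 0–250 m: 250 × 2.6×10⁻⁴ × 0.73 = 0.04745 m
A 0.59 × 830 × 2.5×10⁻⁴ = 0.122425 m
A Layer 3: 1.8×10⁻⁴ × 600 × 0.58 = 0.06264 m
A total: 0.232515 m
B 0.48 × 1.5×10⁻⁴ × 93 = 0.006696 m
B Layer 2: 1.2×10⁻⁴ × 0.29 × 380 = 0.013224 m
B total: 0.01992 m
Ratio: 0.232515 / 0.01992 ≈ 11.67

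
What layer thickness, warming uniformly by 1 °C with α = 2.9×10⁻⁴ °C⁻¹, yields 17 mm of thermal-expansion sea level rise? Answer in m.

H ≈ 58.6 m

H = Δh/(αΔT) = 0.017 / (2.9×10⁻⁴ × 1) ≈ 58.62 m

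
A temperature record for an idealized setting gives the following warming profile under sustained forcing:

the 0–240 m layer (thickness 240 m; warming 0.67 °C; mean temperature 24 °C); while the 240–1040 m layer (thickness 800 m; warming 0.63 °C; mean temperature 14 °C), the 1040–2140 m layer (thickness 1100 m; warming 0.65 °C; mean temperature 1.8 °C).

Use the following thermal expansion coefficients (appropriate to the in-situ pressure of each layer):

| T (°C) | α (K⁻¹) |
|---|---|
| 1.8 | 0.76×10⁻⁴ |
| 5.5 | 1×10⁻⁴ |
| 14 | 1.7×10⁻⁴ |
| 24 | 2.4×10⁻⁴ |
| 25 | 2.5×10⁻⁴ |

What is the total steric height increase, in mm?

Layer 1 at 24 °C → α = 2.4×10⁻⁴ K⁻¹
Layer 2 at 14 °C → α = 1.7×10⁻⁴ K⁻¹
Layer 3 at 1.8 °C → α = 0.76×10⁻⁴ K⁻¹
Layer 1: 2.4×10⁻⁴ × 0.67 × 240 = 0.038592 m
0.63 × 800 × 1.7×10⁻⁴ = 0.08568 m
Layer 3: 1100 × 0.65 × 0.76×10⁻⁴ = 0.05434 m
Δh = 0.038592 + 0.08568 + 0.05434 = 0.178612 m ≈ 179 mm

Δh = 179 mm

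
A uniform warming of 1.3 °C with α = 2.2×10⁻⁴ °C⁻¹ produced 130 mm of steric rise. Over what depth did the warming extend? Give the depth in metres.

455 m

H = Δh/(αΔT) = 0.13 / (2.2×10⁻⁴ × 1.3) ≈ 454.5 m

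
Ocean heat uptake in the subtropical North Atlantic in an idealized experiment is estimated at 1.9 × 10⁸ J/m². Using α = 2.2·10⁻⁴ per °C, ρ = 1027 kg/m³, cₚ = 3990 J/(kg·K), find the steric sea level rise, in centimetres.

Δh = αQ/(ρcₚ) = 2.2×10⁻⁴ × 1.9×10⁸ / (1027 × 3990) ≈ 0.010201 m

Δh ≈ 1.02 cm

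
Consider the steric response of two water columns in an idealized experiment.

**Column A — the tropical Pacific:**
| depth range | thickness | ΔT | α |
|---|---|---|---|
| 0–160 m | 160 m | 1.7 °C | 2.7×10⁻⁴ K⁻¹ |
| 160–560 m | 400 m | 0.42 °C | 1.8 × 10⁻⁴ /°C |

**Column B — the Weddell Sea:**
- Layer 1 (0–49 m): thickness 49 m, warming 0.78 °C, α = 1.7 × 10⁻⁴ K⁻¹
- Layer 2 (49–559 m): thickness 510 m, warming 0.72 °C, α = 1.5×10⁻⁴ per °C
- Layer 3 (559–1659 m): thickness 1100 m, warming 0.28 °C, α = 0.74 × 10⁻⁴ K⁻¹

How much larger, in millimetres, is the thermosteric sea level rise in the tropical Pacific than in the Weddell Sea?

A Layer 1: 2.7×10⁻⁴ × 160 × 1.7 = 0.07344 m
A 1.8×10⁻⁴ × 400 × 0.42 = 0.03024 m
A total: 0.10368 m
B 0.78 × 49 × 1.7×10⁻⁴ = 0.0064974 m
B Layer 2: 510 × 0.72 × 1.5×10⁻⁴ = 0.05508 m
B 559–1659 m: 1100 × 0.28 × 0.74×10⁻⁴ = 0.022792 m
B total: 0.0843694 m
Difference: 0.10368 − 0.0843694 = 0.0193106 m

19.3 mm larger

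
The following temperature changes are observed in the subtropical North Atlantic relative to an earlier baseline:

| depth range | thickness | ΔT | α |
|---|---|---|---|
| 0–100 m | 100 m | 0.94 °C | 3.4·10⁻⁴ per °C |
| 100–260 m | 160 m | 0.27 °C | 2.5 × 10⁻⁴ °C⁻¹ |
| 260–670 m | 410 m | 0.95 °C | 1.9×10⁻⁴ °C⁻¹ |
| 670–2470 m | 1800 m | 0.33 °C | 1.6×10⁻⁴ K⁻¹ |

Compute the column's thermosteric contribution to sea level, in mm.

Layer 1: 0.94 × 3.4×10⁻⁴ × 100 = 0.03196 m
0.27 × 2.5×10⁻⁴ × 160 = 0.01080 m
260–670 m: 410 × 0.95 × 1.9×10⁻⁴ = 0.074005 m
670–2470 m: 0.33 × 1800 × 1.6×10⁻⁴ = 0.09504 m
Δh = 0.03196 + 0.01080 + 0.074005 + 0.09504 = 0.211805 m ≈ 210 mm

about 210 mm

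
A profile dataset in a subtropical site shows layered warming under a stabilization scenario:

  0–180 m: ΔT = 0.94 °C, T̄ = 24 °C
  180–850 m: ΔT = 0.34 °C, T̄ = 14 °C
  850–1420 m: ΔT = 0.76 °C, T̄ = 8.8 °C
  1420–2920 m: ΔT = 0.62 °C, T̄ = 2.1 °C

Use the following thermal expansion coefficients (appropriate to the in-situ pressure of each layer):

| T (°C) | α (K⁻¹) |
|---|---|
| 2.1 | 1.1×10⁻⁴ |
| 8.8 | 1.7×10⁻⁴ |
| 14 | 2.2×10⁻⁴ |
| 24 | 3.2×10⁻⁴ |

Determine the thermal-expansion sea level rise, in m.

0.280 m of thermosteric rise

Layer 1 at 24 °C → α = 3.2×10⁻⁴ K⁻¹
Layer 2 at 14 °C → α = 2.2×10⁻⁴ K⁻¹
Layer 3 at 8.8 °C → α = 1.7×10⁻⁴ K⁻¹
Layer 4 at 2.1 °C → α = 1.1×10⁻⁴ K⁻¹
0–180 m: 180 × 0.94 × 3.2×10⁻⁴ = 0.054144 m
Layer 2: 0.34 × 2.2×10⁻⁴ × 670 = 0.050116 m
850–1420 m: 1.7×10⁻⁴ × 570 × 0.76 = 0.073644 m
1.1×10⁻⁴ × 1500 × 0.62 = 0.10230 m
Δh = 0.054144 + 0.050116 + 0.073644 + 0.10230 = 0.280204 m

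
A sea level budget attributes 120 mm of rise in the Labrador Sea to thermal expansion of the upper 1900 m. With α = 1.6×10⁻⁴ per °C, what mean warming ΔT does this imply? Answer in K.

ΔT ≈ 0.395 K

ΔT = Δh/(αH) = 0.12 / (1.6×10⁻⁴ × 1900) ≈ 0.3947 K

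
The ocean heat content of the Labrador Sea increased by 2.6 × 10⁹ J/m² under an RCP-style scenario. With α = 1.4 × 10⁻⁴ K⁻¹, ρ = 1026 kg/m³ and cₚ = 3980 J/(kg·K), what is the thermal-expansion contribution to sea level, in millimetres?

Δh = αQ/(ρcₚ) = 1.4×10⁻⁴ × 2.6×10⁹ / (1026 × 3980) ≈ 0.08914 m

about 89.1 mm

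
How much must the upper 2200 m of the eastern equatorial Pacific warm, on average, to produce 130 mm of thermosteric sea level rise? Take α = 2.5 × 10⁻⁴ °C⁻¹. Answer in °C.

0.236 °C

ΔT = Δh/(αH) = 0.13 / (2.5×10⁻⁴ × 2200) ≈ 0.2364 °C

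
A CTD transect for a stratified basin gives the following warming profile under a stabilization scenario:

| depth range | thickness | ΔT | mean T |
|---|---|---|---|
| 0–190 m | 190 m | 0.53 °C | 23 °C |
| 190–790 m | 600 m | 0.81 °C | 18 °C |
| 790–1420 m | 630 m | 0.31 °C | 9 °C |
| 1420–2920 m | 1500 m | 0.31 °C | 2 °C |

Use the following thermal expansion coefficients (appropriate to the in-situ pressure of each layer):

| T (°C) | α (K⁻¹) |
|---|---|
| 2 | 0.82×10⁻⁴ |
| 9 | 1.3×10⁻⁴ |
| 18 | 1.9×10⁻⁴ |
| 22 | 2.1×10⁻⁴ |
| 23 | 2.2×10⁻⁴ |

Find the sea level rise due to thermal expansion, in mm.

Layer 1 at 23 °C → α = 2.2×10⁻⁴ K⁻¹
Layer 2 at 18 °C → α = 1.9×10⁻⁴ K⁻¹
Layer 3 at 9 °C → α = 1.3×10⁻⁴ K⁻¹
Layer 4 at 2 °C → α = 0.82×10⁻⁴ K⁻¹
0–190 m: 0.53 × 190 × 2.2×10⁻⁴ = 0.022154 m
Layer 2: 600 × 1.9×10⁻⁴ × 0.81 = 0.09234 m
790–1420 m: 630 × 1.3×10⁻⁴ × 0.31 = 0.025389 m
Layer 4: 0.31 × 1500 × 0.82×10⁻⁴ = 0.03813 m
Δh = 0.022154 + 0.09234 + 0.025389 + 0.03813 = 0.178013 m

about 178 mm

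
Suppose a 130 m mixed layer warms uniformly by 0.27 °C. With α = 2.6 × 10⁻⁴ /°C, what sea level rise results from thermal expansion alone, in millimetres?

Δh = αΔT·H = 2.6×10⁻⁴ × 0.27 × 130 = 0.009126 m

Δh = 9.13 mm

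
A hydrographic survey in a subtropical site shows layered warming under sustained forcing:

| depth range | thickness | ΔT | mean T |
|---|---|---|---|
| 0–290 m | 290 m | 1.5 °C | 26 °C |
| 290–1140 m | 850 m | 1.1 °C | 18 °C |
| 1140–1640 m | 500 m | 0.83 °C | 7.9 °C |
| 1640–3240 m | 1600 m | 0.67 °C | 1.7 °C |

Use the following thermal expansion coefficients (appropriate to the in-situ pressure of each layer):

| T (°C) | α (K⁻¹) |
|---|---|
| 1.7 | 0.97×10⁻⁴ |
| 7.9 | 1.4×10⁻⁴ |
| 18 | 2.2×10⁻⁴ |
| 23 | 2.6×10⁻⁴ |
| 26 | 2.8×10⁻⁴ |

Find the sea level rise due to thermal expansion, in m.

Layer 1 at 26 °C → α = 2.8×10⁻⁴ K⁻¹
Layer 2 at 18 °C → α = 2.2×10⁻⁴ K⁻¹
Layer 3 at 7.9 °C → α = 1.4×10⁻⁴ K⁻¹
Layer 4 at 1.7 °C → α = 0.97×10⁻⁴ K⁻¹
0–290 m: 290 × 2.8×10⁻⁴ × 1.5 = 0.12180 m
290–1140 m: 1.1 × 850 × 2.2×10⁻⁴ = 0.20570 m
1140–1640 m: 500 × 0.83 × 1.4×10⁻⁴ = 0.05810 m
1640–3240 m: 1600 × 0.67 × 0.97×10⁻⁴ = 0.103984 m
Δh = 0.12180 + 0.20570 + 0.05810 + 0.103984 = 0.489584 m ≈ 0.490 m

Δh ≈ 0.490 m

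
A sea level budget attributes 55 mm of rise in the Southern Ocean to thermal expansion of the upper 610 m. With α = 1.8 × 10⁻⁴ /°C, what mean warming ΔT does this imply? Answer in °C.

0.50 °C

ΔT = Δh/(αH) = 0.055 / (1.8×10⁻⁴ × 610) ≈ 0.5009 °C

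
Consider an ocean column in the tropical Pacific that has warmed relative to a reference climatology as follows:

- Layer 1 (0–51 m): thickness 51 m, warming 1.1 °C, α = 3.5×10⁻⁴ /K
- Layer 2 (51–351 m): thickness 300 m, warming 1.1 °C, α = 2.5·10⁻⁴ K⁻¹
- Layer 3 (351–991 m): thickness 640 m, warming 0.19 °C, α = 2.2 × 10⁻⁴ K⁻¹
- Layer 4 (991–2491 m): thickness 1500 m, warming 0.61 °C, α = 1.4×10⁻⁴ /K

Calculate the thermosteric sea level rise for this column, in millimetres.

257 mm of thermosteric rise

3.5×10⁻⁴ × 1.1 × 51 = 0.019635 m
1.1 × 300 × 2.5×10⁻⁴ = 0.08250 m
351–991 m: 640 × 2.2×10⁻⁴ × 0.19 = 0.026752 m
Layer 4: 1500 × 0.61 × 1.4×10⁻⁴ = 0.12810 m
Δh = 0.019635 + 0.08250 + 0.026752 + 0.12810 = 0.256987 m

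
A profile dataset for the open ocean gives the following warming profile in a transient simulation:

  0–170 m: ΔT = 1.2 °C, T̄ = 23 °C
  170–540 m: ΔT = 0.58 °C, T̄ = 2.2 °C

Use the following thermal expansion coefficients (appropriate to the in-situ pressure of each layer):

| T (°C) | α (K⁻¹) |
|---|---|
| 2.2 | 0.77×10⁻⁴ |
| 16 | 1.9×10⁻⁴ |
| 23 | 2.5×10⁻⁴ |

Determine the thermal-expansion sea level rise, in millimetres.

Layer 1 at 23 °C → α = 2.5×10⁻⁴ K⁻¹
Layer 2 at 2.2 °C → α = 0.77×10⁻⁴ K⁻¹
0–170 m: 170 × 1.2 × 2.5×10⁻⁴ = 0.05100 m
0.58 × 0.77×10⁻⁴ × 370 = 0.0165242 m
Δh = 0.05100 + 0.0165242 = 0.0675242 m

about 68 mm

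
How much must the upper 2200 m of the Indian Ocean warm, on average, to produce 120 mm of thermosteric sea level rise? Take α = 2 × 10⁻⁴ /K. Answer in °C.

ΔT ≈ 0.273 °C

ΔT = Δh/(αH) = 0.12 / (2×10⁻⁴ × 2200) ≈ 0.2727 °C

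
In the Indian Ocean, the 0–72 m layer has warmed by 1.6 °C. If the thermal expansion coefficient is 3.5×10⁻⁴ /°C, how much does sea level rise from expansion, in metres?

Δh = 0.0403 m

Δh = αΔT·H = 3.5×10⁻⁴ × 1.6 × 72 = 0.04032 m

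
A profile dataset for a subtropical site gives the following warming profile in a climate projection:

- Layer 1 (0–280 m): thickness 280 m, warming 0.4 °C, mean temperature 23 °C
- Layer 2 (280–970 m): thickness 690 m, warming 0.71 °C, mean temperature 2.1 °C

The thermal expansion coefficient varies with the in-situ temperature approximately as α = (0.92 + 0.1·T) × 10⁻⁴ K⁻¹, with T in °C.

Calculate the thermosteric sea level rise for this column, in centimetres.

about 9.14 cm

Layer 1: α = (0.92 + 0.1×23)×10⁻⁴ = 3.22×10⁻⁴ K⁻¹
Layer 2: α = (0.92 + 0.1×2.1)×10⁻⁴ = 1.13×10⁻⁴ K⁻¹
0–280 m: 3.22×10⁻⁴ × 0.4 × 280 = 0.036064 m
280–970 m: 0.71 × 1.13×10⁻⁴ × 690 = 0.0553587 m
Δh = 0.036064 + 0.0553587 = 0.0914227 m ≈ 9.14 cm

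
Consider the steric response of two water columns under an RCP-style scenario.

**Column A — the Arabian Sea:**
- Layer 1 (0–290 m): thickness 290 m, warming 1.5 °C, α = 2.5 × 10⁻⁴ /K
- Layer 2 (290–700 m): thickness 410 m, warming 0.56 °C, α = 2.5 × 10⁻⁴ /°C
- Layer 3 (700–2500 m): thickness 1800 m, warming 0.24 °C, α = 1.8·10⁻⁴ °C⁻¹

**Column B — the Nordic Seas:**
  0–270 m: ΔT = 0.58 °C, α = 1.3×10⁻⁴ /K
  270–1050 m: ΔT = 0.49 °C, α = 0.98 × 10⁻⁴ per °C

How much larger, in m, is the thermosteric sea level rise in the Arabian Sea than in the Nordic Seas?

0.186 m

A 1.5 × 290 × 2.5×10⁻⁴ = 0.10875 m
A 0.56 × 410 × 2.5×10⁻⁴ = 0.05740 m
A Layer 3: 0.24 × 1800 × 1.8×10⁻⁴ = 0.07776 m
A total: 0.24391 m
B 270 × 0.58 × 1.3×10⁻⁴ = 0.020358 m
B 0.98×10⁻⁴ × 0.49 × 780 = 0.0374556 m
B total: 0.0578136 m
Difference: 0.24391 − 0.0578136 = 0.1860964 m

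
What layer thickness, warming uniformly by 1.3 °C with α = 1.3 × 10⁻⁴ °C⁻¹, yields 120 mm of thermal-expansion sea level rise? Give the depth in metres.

710 m

H = Δh/(αΔT) = 0.12 / (1.3×10⁻⁴ × 1.3) ≈ 710.1 m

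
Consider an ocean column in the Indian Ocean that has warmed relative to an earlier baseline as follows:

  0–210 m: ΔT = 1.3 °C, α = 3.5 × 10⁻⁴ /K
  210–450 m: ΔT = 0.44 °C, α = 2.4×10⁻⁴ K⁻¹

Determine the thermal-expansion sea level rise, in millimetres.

0–210 m: 3.5×10⁻⁴ × 210 × 1.3 = 0.09555 m
Layer 2: 0.44 × 2.4×10⁻⁴ × 240 = 0.025344 m
Δh = 0.09555 + 0.025344 = 0.120894 m ≈ 121 mm

about 121 mm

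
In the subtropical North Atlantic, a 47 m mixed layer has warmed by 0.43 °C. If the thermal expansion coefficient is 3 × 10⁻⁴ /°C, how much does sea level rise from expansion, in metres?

about 0.00606 m

Δh = αΔT·H = 3×10⁻⁴ × 0.43 × 47 = 0.006063 m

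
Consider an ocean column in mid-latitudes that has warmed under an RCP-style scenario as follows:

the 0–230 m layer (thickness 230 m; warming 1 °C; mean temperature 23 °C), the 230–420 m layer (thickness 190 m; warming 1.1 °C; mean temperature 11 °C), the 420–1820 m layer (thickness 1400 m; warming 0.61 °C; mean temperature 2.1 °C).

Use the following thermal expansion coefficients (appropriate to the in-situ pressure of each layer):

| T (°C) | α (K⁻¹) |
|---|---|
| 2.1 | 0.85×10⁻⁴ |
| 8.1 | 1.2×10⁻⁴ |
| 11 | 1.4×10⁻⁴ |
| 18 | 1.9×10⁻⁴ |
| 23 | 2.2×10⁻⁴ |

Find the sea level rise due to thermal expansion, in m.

Δh = 0.15 m

Layer 1 at 23 °C → α = 2.2×10⁻⁴ K⁻¹
Layer 2 at 11 °C → α = 1.4×10⁻⁴ K⁻¹
Layer 3 at 2.1 °C → α = 0.85×10⁻⁴ K⁻¹
0–230 m: 2.2×10⁻⁴ × 1 × 230 = 0.05060 m
230–420 m: 190 × 1.1 × 1.4×10⁻⁴ = 0.02926 m
420–1820 m: 1400 × 0.85×10⁻⁴ × 0.61 = 0.07259 m
Δh = 0.05060 + 0.02926 + 0.07259 = 0.15245 m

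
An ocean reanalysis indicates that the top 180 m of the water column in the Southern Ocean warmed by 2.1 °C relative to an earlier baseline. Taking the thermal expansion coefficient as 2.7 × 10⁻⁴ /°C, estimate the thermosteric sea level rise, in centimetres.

10.2 cm of thermosteric rise

Δh = αΔT·H = 2.7×10⁻⁴ × 2.1 × 180 = 0.10206 m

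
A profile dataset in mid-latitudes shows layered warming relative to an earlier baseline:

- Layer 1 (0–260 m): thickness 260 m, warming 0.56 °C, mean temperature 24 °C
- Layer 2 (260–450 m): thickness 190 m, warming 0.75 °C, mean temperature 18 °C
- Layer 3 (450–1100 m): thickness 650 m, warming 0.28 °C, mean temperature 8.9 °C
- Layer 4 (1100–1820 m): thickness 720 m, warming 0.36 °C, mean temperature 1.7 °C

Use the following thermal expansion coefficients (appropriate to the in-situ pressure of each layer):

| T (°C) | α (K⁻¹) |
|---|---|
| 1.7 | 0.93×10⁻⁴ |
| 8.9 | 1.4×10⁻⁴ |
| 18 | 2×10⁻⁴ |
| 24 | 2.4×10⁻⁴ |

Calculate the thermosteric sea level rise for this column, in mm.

Layer 1 at 24 °C → α = 2.4×10⁻⁴ K⁻¹
Layer 2 at 18 °C → α = 2×10⁻⁴ K⁻¹
Layer 3 at 8.9 °C → α = 1.4×10⁻⁴ K⁻¹
Layer 4 at 1.7 °C → α = 0.93×10⁻⁴ K⁻¹
0.56 × 2.4×10⁻⁴ × 260 = 0.034944 m
260–450 m: 0.75 × 2×10⁻⁴ × 190 = 0.02850 m
1.4×10⁻⁴ × 650 × 0.28 = 0.02548 m
0.36 × 720 × 0.93×10⁻⁴ = 0.0241056 m
Δh = 0.034944 + 0.02850 + 0.02548 + 0.0241056 = 0.1130296 m ≈ 113 mm

Δh ≈ 113 mm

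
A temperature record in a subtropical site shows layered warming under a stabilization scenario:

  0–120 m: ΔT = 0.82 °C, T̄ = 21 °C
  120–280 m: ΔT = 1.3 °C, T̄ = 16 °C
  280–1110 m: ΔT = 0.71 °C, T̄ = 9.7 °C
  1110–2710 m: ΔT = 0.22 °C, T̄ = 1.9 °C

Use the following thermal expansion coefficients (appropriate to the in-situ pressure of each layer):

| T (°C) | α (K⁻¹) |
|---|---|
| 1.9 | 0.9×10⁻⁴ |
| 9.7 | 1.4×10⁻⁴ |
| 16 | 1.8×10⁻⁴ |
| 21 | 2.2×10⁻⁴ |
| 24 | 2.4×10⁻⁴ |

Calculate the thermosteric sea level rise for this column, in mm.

Layer 1 at 21 °C → α = 2.2×10⁻⁴ K⁻¹
Layer 2 at 16 °C → α = 1.8×10⁻⁴ K⁻¹
Layer 3 at 9.7 °C → α = 1.4×10⁻⁴ K⁻¹
Layer 4 at 1.9 °C → α = 0.9×10⁻⁴ K⁻¹
2.2×10⁻⁴ × 120 × 0.82 = 0.021648 m
Layer 2: 160 × 1.3 × 1.8×10⁻⁴ = 0.03744 m
0.71 × 830 × 1.4×10⁻⁴ = 0.082502 m
Layer 4: 1600 × 0.22 × 0.9×10⁻⁴ = 0.03168 m
Δh = 0.021648 + 0.03744 + 0.082502 + 0.03168 = 0.17327 m

170 mm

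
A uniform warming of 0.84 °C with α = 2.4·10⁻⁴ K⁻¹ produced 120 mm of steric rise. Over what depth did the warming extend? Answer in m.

H ≈ 595 m

H = Δh/(αΔT) = 0.12 / (2.4×10⁻⁴ × 0.84) ≈ 595.2 m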